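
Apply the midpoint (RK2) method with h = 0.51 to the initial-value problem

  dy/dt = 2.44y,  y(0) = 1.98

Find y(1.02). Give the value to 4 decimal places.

18.0424

Midpoint: k1 = f(t_n, y_n); k2 = f(t_n + h/2, y_n + (h/2)·k1); y_{n+1} = y_n + h·k2.
t=0.000000, y=1.980000:
  k1 = f(0.000000, 1.980000) = 4.831200
  k2 = f(0.255000, 3.211956) = 7.837173
  y ← 1.980000 + 0.51·7.837173 = 5.976958
t=0.510000, y=5.976958:
  k1 = f(0.510000, 5.976958) = 14.583778
  k2 = f(0.765000, 9.695821) = 23.657804
  y ← 5.976958 + 0.51·23.657804 = 18.042438
y(1.02) ≈ 18.0424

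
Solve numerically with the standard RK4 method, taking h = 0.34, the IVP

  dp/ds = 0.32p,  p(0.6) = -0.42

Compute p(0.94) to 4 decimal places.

-0.4683

RK4: k1 = f(s_n, p_n); k2 = f(s_n + h/2, p_n + (h/2)·k1); k3 = f(s_n + h/2, p_n + (h/2)·k2); k4 = f(s_n + h, p_n + h·k3); p_{n+1} = p_n + (h/6)·(k1 + 2k2 + 2k3 + k4).
s=0.600000, p=-0.420000:
  k1 = f(0.600000, -0.420000) = -0.134400
  k2 = f(0.770000, -0.442848) = -0.141711
  k3 = f(0.770000, -0.444091) = -0.142109
  k4 = f(0.940000, -0.468317) = -0.149861
  p ← -0.420000 + (0.34/6)·(k1 + 2k2 + 2k3 + k4) = -0.468274
p(0.94) ≈ -0.4683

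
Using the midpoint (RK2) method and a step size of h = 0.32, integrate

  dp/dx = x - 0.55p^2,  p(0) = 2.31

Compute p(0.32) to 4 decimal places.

1.7651

Midpoint: k1 = f(x_n, p_n); k2 = f(x_n + h/2, p_n + (h/2)·k1); p_{n+1} = p_n + h·k2.
x=0.000000, p=2.310000:
  k1 = f(0.000000, 2.310000) = -2.934855
  k2 = f(0.160000, 1.840423) = -1.702937
  p ← 2.310000 + 0.32·(-1.702937) = 1.765060
p(0.32) ≈ 1.7651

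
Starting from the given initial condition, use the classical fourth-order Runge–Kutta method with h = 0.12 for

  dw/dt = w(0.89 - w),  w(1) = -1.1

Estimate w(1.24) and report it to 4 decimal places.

-1.9298

RK4: k1 = f(t_n, w_n); k2 = f(t_n + h/2, w_n + (h/2)·k1); k3 = f(t_n + h/2, w_n + (h/2)·k2); k4 = f(t_n + h, w_n + h·k3); w_{n+1} = w_n + (h/6)·(k1 + 2k2 + 2k3 + k4).
t=1.000000, w=-1.100000:
  k1 = f(1.000000, -1.100000) = -2.189000
  k2 = f(1.060000, -1.231340) = -2.612091
  k3 = f(1.060000, -1.256725) = -2.697844
  k4 = f(1.120000, -1.423741) = -3.294169
  w ← -1.100000 + (0.12/6)·(k1 + 2k2 + 2k3 + k4) = -1.422061
t=1.120000, w=-1.422061:
  k1 = f(1.120000, -1.422061) = -3.287891
  k2 = f(1.180000, -1.619334) = -4.063451
  k3 = f(1.180000, -1.665868) = -4.257738
  k4 = f(1.240000, -1.932989) = -5.456808
  w ← -1.422061 + (0.12/6)·(k1 + 2k2 + 2k3 + k4) = -1.929802
w(1.24) ≈ -1.9298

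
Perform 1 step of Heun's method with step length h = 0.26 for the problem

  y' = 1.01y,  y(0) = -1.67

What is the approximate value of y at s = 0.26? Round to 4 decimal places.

-2.1661

Heun: k1 = f(s_n, y_n); k2 = f(s_n + h, y_n + h·k1); y_{n+1} = y_n + (h/2)·(k1 + k2).
s=0.000000, y=-1.670000:
  k1 = f(0.000000, -1.670000) = -1.686700
  k2 = f(0.260000, -2.108542) = -2.129627
  y ← -1.670000 + (0.26/2)·(-1.686700 + (-2.129627)) = -2.166123
y(0.26) ≈ -2.1661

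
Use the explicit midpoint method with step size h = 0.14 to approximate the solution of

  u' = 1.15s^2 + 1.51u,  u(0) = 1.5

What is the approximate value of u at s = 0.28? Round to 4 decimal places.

2.2916

Midpoint: k1 = f(s_n, u_n); k2 = f(s_n + h/2, u_n + (h/2)·k1); u_{n+1} = u_n + h·k2.
s=0.000000, u=1.500000:
  k1 = f(0.000000, 1.500000) = 2.265000
  k2 = f(0.070000, 1.658550) = 2.510045
  u ← 1.500000 + 0.14·2.510045 = 1.851406
s=0.140000, u=1.851406:
  k1 = f(0.140000, 1.851406) = 2.818164
  k2 = f(0.210000, 2.048678) = 3.144219
  u ← 1.851406 + 0.14·3.144219 = 2.291597
u(0.28) ≈ 2.2916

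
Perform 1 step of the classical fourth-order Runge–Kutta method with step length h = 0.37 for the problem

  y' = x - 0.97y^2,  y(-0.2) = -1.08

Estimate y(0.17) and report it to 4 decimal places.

-1.7908

RK4: k1 = f(x_n, y_n); k2 = f(x_n + h/2, y_n + (h/2)·k1); k3 = f(x_n + h/2, y_n + (h/2)·k2); k4 = f(x_n + h, y_n + h·k3); y_{n+1} = y_n + (h/6)·(k1 + 2k2 + 2k3 + k4).
x=-0.200000, y=-1.080000:
  k1 = f(-0.200000, -1.080000) = -1.331408
  k2 = f(-0.015000, -1.326310) = -1.721327
  k3 = f(-0.015000, -1.398445) = -1.911980
  k4 = f(0.170000, -1.787433) = -2.929068
  y ← -1.080000 + (0.37/6)·(k1 + 2k2 + 2k3 + k4) = -1.790837
y(0.17) ≈ -1.7908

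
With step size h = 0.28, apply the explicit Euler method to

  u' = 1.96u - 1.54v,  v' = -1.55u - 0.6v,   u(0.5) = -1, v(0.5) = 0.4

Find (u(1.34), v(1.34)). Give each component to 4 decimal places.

-5.2383, 2.4528

Euler on (u,v): u_{n+1} = u_n + h·u', v_{n+1} = v_n + h·v'.
0.500000: (-1.000000, 0.400000); f=(-2.576000, 1.310000) → (-1.721280, 0.766800)
0.780000: (-1.721280, 0.766800); f=(-4.554581, 2.207904) → (-2.996563, 1.385013)
1.060000: (-2.996563, 1.385013); f=(-8.006183, 3.813664) → (-5.238294, 2.452839)
(u(1.34), v(1.34)) ≈ (-5.2383, 2.4528)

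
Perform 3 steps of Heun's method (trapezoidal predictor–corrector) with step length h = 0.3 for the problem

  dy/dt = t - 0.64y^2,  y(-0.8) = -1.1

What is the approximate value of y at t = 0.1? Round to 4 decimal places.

-4.5631

Heun: k1 = f(t_n, y_n); k2 = f(t_n + h, y_n + h·k1); y_{n+1} = y_n + (h/2)·(k1 + k2).
t=-0.800000, y=-1.100000:
  k1 = f(-0.800000, -1.100000) = -1.574400
  k2 = f(-0.500000, -1.572320) = -2.082202
  y ← -1.100000 + (0.3/2)·(-1.574400 + (-2.082202)) = -1.648490
t=-0.500000, y=-1.648490:
  k1 = f(-0.500000, -1.648490) = -2.239213
  k2 = f(-0.200000, -2.320254) = -3.645491
  y ← -1.648490 + (0.3/2)·(-2.239213 + (-3.645491)) = -2.531196
t=-0.200000, y=-2.531196:
  k1 = f(-0.200000, -2.531196) = -4.300449
  k2 = f(0.100000, -3.821331) = -9.245643
  y ← -2.531196 + (0.3/2)·(-4.300449 + (-9.245643)) = -4.563110
y(0.1) ≈ -4.5631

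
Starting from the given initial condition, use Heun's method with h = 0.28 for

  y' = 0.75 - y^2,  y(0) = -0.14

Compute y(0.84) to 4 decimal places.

Heun: k1 = f(t_n, y_n); k2 = f(t_n + h, y_n + h·k1); y_{n+1} = y_n + (h/2)·(k1 + k2).
t=0.000000, y=-0.140000:
  k1 = f(0.000000, -0.140000) = 0.730400
  k2 = f(0.280000, 0.064512) = 0.745838
  y ← -0.140000 + (0.28/2)·(0.730400 + 0.745838) = 0.066673
t=0.280000, y=0.066673:
  k1 = f(0.280000, 0.066673) = 0.745555
  k2 = f(0.560000, 0.275429) = 0.674139
  y ← 0.066673 + (0.28/2)·(0.745555 + 0.674139) = 0.265430
t=0.560000, y=0.265430:
  k1 = f(0.560000, 0.265430) = 0.679547
  k2 = f(0.840000, 0.455704) = 0.542334
  y ← 0.265430 + (0.28/2)·(0.679547 + 0.542334) = 0.436494
y(0.84) ≈ 0.4365

0.4365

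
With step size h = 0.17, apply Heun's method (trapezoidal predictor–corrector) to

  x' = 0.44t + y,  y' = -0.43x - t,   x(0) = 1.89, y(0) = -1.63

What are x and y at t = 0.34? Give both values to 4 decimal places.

Heun on (x,y): k1 = f(t_n, state_n); k2 = f(t_n + h, state_n + h·k1); state_{n+1} = state_n + (h/2)·(k1 + k2).
0.000000: (1.890000, -1.630000)
  k1 = (-1.630000, -0.812700)
  predictor → (1.612900, -1.768159)
  k2 = (-1.693359, -0.863547)
  → (1.607514, -1.772481)
0.170000: (1.607514, -1.772481)
  k1 = (-1.697681, -0.861231)
  predictor → (1.318909, -1.918890)
  k2 = (-1.769290, -0.907131)
  → (1.312822, -1.922792)
(x(0.34), y(0.34)) ≈ (1.3128, -1.9228)

1.3128, -1.9228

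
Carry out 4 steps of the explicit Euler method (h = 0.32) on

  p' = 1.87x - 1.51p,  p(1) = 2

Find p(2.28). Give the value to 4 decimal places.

Euler: p_{n+1} = p_n + h·f(x_n, p_n).
x=1.000000, p=2.000000: f=-1.150000 → p ← 2.000000 + 0.32·(-1.150000) = 1.632000
x=1.320000, p=1.632000: f=0.004080 → p ← 1.632000 + 0.32·0.004080 = 1.633306
x=1.640000, p=1.633306: f=0.600509 → p ← 1.633306 + 0.32·0.600509 = 1.825468
x=1.960000, p=1.825468: f=0.908743 → p ← 1.825468 + 0.32·0.908743 = 2.116266
p(2.28) ≈ 2.1163

2.1163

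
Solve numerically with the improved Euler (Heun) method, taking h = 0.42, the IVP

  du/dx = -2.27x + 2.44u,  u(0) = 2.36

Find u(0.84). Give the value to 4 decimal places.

Heun: k1 = f(x_n, u_n); k2 = f(x_n + h, u_n + h·k1); u_{n+1} = u_n + (h/2)·(k1 + k2).
x=0.000000, u=2.360000:
  k1 = f(0.000000, 2.360000) = 5.758400
  k2 = f(0.420000, 4.778528) = 10.706208
  u ← 2.360000 + (0.42/2)·(5.758400 + 10.706208) = 5.817568
x=0.420000, u=5.817568:
  k1 = f(0.420000, 5.817568) = 13.241465
  k2 = f(0.840000, 11.378983) = 25.857919
  u ← 5.817568 + (0.42/2)·(13.241465 + 25.857919) = 14.028438
u(0.84) ≈ 14.0284

14.0284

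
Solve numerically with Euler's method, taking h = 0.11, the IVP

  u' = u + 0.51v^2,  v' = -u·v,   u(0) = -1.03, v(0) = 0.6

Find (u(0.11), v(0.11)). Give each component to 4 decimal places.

-1.1231, 0.6680

Euler on (u,v): u_{n+1} = u_n + h·u', v_{n+1} = v_n + h·v'.
0.000000: (-1.030000, 0.600000); f=(-0.846400, 0.618000) → (-1.123104, 0.667980)
(u(0.11), v(0.11)) ≈ (-1.1231, 0.6680)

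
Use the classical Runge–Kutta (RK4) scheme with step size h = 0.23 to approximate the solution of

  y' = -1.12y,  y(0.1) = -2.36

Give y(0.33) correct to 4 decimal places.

-1.8241

RK4: k1 = f(s_n, y_n); k2 = f(s_n + h/2, y_n + (h/2)·k1); k3 = f(s_n + h/2, y_n + (h/2)·k2); k4 = f(s_n + h, y_n + h·k3); y_{n+1} = y_n + (h/6)·(k1 + 2k2 + 2k3 + k4).
s=0.100000, y=-2.360000:
  k1 = f(0.100000, -2.360000) = 2.643200
  k2 = f(0.215000, -2.056032) = 2.302756
  k3 = f(0.215000, -2.095183) = 2.346605
  k4 = f(0.330000, -1.820281) = 2.038715
  y ← -2.360000 + (0.23/6)·(k1 + 2k2 + 2k3 + k4) = -1.824076
y(0.33) ≈ -1.8241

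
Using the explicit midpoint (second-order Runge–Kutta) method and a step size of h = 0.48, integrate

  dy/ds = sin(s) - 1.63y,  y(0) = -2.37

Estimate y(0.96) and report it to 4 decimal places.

-0.3604

Midpoint: k1 = f(s_n, y_n); k2 = f(s_n + h/2, y_n + (h/2)·k1); y_{n+1} = y_n + h·k2.
s=0.000000, y=-2.370000:
  k1 = f(0.000000, -2.370000) = 3.863100
  k2 = f(0.240000, -1.442856) = 2.589558
  y ← -2.370000 + 0.48·2.589558 = -1.127012
s=0.480000, y=-1.127012:
  k1 = f(0.480000, -1.127012) = 2.298809
  k2 = f(0.720000, -0.575298) = 1.597120
  y ← -1.127012 + 0.48·1.597120 = -0.360394
y(0.96) ≈ -0.3604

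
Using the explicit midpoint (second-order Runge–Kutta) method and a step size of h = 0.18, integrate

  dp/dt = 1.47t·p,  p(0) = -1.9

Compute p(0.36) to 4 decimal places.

Midpoint: k1 = f(t_n, p_n); k2 = f(t_n + h/2, p_n + (h/2)·k1); p_{n+1} = p_n + h·k2.
t=0.000000, p=-1.900000:
  k1 = f(0.000000, -1.900000) = 0.000000
  k2 = f(0.090000, -1.900000) = -0.251370
  p ← -1.900000 + 0.18·(-0.251370) = -1.945247
t=0.180000, p=-1.945247:
  k1 = f(0.180000, -1.945247) = -0.514712
  k2 = f(0.270000, -1.991571) = -0.790454
  p ← -1.945247 + 0.18·(-0.790454) = -2.087528
p(0.36) ≈ -2.0875

-2.0875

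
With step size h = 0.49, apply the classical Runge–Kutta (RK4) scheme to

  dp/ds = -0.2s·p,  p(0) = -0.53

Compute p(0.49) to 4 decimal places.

RK4: k1 = f(s_n, p_n); k2 = f(s_n + h/2, p_n + (h/2)·k1); k3 = f(s_n + h/2, p_n + (h/2)·k2); k4 = f(s_n + h, p_n + h·k3); p_{n+1} = p_n + (h/6)·(k1 + 2k2 + 2k3 + k4).
s=0.000000, p=-0.530000:
  k1 = f(0.000000, -0.530000) = 0.000000
  k2 = f(0.245000, -0.530000) = 0.025970
  k3 = f(0.245000, -0.523637) = 0.025658
  k4 = f(0.490000, -0.517427) = 0.050708
  p ← -0.530000 + (0.49/6)·(k1 + 2k2 + 2k3 + k4) = -0.517426
p(0.49) ≈ -0.5174

-0.5174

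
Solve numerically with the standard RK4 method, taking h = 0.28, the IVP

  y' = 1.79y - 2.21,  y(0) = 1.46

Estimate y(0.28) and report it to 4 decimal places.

RK4: k1 = f(t_n, y_n); k2 = f(t_n + h/2, y_n + (h/2)·k1); k3 = f(t_n + h/2, y_n + (h/2)·k2); k4 = f(t_n + h, y_n + h·k3); y_{n+1} = y_n + (h/6)·(k1 + 2k2 + 2k3 + k4).
t=0.000000, y=1.460000:
  k1 = f(0.000000, 1.460000) = 0.403400
  k2 = f(0.140000, 1.516476) = 0.504492
  k3 = f(0.140000, 1.530629) = 0.529826
  k4 = f(0.280000, 1.608351) = 0.668949
  y ← 1.460000 + (0.28/6)·(k1 + 2k2 + 2k3 + k4) = 1.606579
y(0.28) ≈ 1.6066

1.6066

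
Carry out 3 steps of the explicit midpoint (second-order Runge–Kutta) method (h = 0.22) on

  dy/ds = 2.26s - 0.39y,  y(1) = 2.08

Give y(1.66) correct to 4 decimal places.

3.3785

Midpoint: k1 = f(s_n, y_n); k2 = f(s_n + h/2, y_n + (h/2)·k1); y_{n+1} = y_n + h·k2.
s=1.000000, y=2.080000:
  k1 = f(1.000000, 2.080000) = 1.448800
  k2 = f(1.110000, 2.239368) = 1.635246
  y ← 2.080000 + 0.22·1.635246 = 2.439754
s=1.220000, y=2.439754:
  k1 = f(1.220000, 2.439754) = 1.805696
  k2 = f(1.330000, 2.638381) = 1.976831
  y ← 2.439754 + 0.22·1.976831 = 2.874657
s=1.440000, y=2.874657:
  k1 = f(1.440000, 2.874657) = 2.133284
  k2 = f(1.550000, 3.109318) = 2.290366
  y ← 2.874657 + 0.22·2.290366 = 3.378538
y(1.66) ≈ 3.3785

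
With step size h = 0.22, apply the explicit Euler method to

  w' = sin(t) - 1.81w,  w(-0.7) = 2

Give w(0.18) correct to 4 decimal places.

Euler: w_{n+1} = w_n + h·f(t_n, w_n).
t=-0.700000, w=2.000000: f=-4.264218 → w ← 2.000000 + 0.22·(-4.264218) = 1.061872
t=-0.480000, w=1.061872: f=-2.383768 → w ← 1.061872 + 0.22·(-2.383768) = 0.537443
t=-0.260000, w=0.537443: f=-1.229853 → w ← 0.537443 + 0.22·(-1.229853) = 0.266876
t=-0.040000, w=0.266876: f=-0.523034 → w ← 0.266876 + 0.22·(-0.523034) = 0.151808
w(0.18) ≈ 0.1518

0.1518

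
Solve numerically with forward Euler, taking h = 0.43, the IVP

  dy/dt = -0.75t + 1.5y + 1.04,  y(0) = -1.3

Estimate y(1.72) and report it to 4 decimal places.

-6.3832

Euler: y_{n+1} = y_n + h·f(t_n, y_n).
t=0.000000, y=-1.300000: f=-0.910000 → y ← -1.300000 + 0.43·(-0.910000) = -1.691300
t=0.430000, y=-1.691300: f=-1.819450 → y ← -1.691300 + 0.43·(-1.819450) = -2.473663
t=0.860000, y=-2.473663: f=-3.315495 → y ← -2.473663 + 0.43·(-3.315495) = -3.899326
t=1.290000, y=-3.899326: f=-5.776490 → y ← -3.899326 + 0.43·(-5.776490) = -6.383217
y(1.72) ≈ -6.3832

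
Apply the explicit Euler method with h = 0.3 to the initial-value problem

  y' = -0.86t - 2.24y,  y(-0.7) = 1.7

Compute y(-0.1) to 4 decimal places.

0.3453

Euler: y_{n+1} = y_n + h·f(t_n, y_n).
t=-0.700000, y=1.700000: f=-3.206000 → y ← 1.700000 + 0.3·(-3.206000) = 0.738200
t=-0.400000, y=0.738200: f=-1.309568 → y ← 0.738200 + 0.3·(-1.309568) = 0.345330
y(-0.1) ≈ 0.3453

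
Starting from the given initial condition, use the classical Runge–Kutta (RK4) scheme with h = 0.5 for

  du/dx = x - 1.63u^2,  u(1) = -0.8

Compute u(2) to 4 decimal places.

RK4: k1 = f(x_n, u_n); k2 = f(x_n + h/2, u_n + (h/2)·k1); k3 = f(x_n + h/2, u_n + (h/2)·k2); k4 = f(x_n + h, u_n + h·k3); u_{n+1} = u_n + (h/6)·(k1 + 2k2 + 2k3 + k4).
x=1.000000, u=-0.800000:
  k1 = f(1.000000, -0.800000) = -0.043200
  k2 = f(1.250000, -0.810800) = 0.178443
  k3 = f(1.250000, -0.755389) = 0.319901
  k4 = f(1.500000, -0.640049) = 0.832249
  u ← -0.800000 + (0.5/6)·(k1 + 2k2 + 2k3 + k4) = -0.651188
x=1.500000, u=-0.651188:
  k1 = f(1.500000, -0.651188) = 0.808804
  k2 = f(1.750000, -0.448987) = 1.421409
  k3 = f(1.750000, -0.295836) = 1.607344
  k4 = f(2.000000, 0.152483) = 1.962101
  u ← -0.651188 + (0.5/6)·(k1 + 2k2 + 2k3 + k4) = 0.084512
u(2) ≈ 0.0845

0.0845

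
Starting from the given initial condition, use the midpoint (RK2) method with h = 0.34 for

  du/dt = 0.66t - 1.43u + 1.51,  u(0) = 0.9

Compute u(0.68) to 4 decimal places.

Midpoint: k1 = f(t_n, u_n); k2 = f(t_n + h/2, u_n + (h/2)·k1); u_{n+1} = u_n + h·k2.
t=0.000000, u=0.900000:
  k1 = f(0.000000, 0.900000) = 0.223000
  k2 = f(0.170000, 0.937910) = 0.280989
  u ← 0.900000 + 0.34·0.280989 = 0.995536
t=0.340000, u=0.995536:
  k1 = f(0.340000, 0.995536) = 0.310783
  k2 = f(0.510000, 1.048369) = 0.347432
  u ← 0.995536 + 0.34·0.347432 = 1.113663
u(0.68) ≈ 1.1137

1.1137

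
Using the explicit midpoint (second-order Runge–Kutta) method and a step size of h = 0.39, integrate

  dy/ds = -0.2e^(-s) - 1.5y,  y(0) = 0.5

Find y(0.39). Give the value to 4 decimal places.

0.2517

Midpoint: k1 = f(s_n, y_n); k2 = f(s_n + h/2, y_n + (h/2)·k1); y_{n+1} = y_n + h·k2.
s=0.000000, y=0.500000:
  k1 = f(0.000000, 0.500000) = -0.950000
  k2 = f(0.195000, 0.314750) = -0.636692
  y ← 0.500000 + 0.39·(-0.636692) = 0.251690
y(0.39) ≈ 0.2517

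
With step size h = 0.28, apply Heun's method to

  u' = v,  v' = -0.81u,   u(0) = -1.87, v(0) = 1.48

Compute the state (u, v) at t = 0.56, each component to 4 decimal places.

-0.8319, 2.1148

Heun on (u,v): k1 = f(t_n, state_n); k2 = f(t_n + h, state_n + h·k1); state_{n+1} = state_n + (h/2)·(k1 + k2).
0.000000: (-1.870000, 1.480000)
  k1 = (1.480000, 1.514700)
  predictor → (-1.455600, 1.904116)
  k2 = (1.904116, 1.179036)
  → (-1.396224, 1.857123)
0.280000: (-1.396224, 1.857123)
  k1 = (1.857123, 1.130941)
  predictor → (-0.876229, 2.173787)
  k2 = (2.173787, 0.709746)
  → (-0.831896, 2.114819)
(u(0.56), v(0.56)) ≈ (-0.8319, 2.1148)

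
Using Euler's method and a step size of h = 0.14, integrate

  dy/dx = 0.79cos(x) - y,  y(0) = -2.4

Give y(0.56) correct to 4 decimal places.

Euler: y_{n+1} = y_n + h·f(x_n, y_n).
x=0.000000, y=-2.400000: f=3.190000 → y ← -2.400000 + 0.14·3.190000 = -1.953400
x=0.140000, y=-1.953400: f=2.735671 → y ← -1.953400 + 0.14·2.735671 = -1.570406
x=0.280000, y=-1.570406: f=2.329640 → y ← -1.570406 + 0.14·2.329640 = -1.244257
x=0.420000, y=-1.244257: f=1.965597 → y ← -1.244257 + 0.14·1.965597 = -0.969073
y(0.56) ≈ -0.9691

-0.9691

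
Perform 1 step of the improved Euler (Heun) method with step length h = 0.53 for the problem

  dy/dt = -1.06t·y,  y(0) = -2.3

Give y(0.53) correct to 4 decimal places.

-1.9576

Heun: k1 = f(t_n, y_n); k2 = f(t_n + h, y_n + h·k1); y_{n+1} = y_n + (h/2)·(k1 + k2).
t=0.000000, y=-2.300000:
  k1 = f(0.000000, -2.300000) = 0.000000
  k2 = f(0.530000, -2.300000) = 1.292140
  y ← -2.300000 + (0.53/2)·(0.000000 + 1.292140) = -1.957583
y(0.53) ≈ -1.9576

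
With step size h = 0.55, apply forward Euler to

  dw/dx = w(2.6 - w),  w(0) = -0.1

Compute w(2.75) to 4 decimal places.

Euler: w_{n+1} = w_n + h·f(x_n, w_n).
x=0.000000, w=-0.100000: f=-0.270000 → w ← -0.100000 + 0.55·(-0.270000) = -0.248500
x=0.550000, w=-0.248500: f=-0.707852 → w ← -0.248500 + 0.55·(-0.707852) = -0.637819
x=1.100000, w=-0.637819: f=-2.065141 → w ← -0.637819 + 0.55·(-2.065141) = -1.773647
x=1.650000, w=-1.773647: f=-7.757303 → w ← -1.773647 + 0.55·(-7.757303) = -6.040163
x=2.200000, w=-6.040163: f=-52.187996 → w ← -6.040163 + 0.55·(-52.187996) = -34.743561
w(2.75) ≈ -34.7436

-34.7436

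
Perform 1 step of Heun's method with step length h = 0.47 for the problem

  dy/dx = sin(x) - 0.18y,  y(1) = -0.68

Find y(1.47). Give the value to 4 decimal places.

Heun: k1 = f(x_n, y_n); k2 = f(x_n + h, y_n + h·k1); y_{n+1} = y_n + (h/2)·(k1 + k2).
x=1.000000, y=-0.680000:
  k1 = f(1.000000, -0.680000) = 0.963871
  k2 = f(1.470000, -0.226981) = 1.035781
  y ← -0.680000 + (0.47/2)·(0.963871 + 1.035781) = -0.210082
y(1.47) ≈ -0.2101

-0.2101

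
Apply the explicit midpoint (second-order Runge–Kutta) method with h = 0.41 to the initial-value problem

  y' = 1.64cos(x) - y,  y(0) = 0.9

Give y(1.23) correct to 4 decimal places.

1.0521

Midpoint: k1 = f(x_n, y_n); k2 = f(x_n + h/2, y_n + (h/2)·k1); y_{n+1} = y_n + h·k2.
x=0.000000, y=0.900000:
  k1 = f(0.000000, 0.900000) = 0.740000
  k2 = f(0.205000, 1.051700) = 0.553960
  y ← 0.900000 + 0.41·0.553960 = 1.127124
x=0.410000, y=1.127124:
  k1 = f(0.410000, 1.127124) = 0.376955
  k2 = f(0.615000, 1.204399) = 0.135109
  y ← 1.127124 + 0.41·0.135109 = 1.182518
x=0.820000, y=1.182518:
  k1 = f(0.820000, 1.182518) = -0.063676
  k2 = f(1.025000, 1.169465) = -0.318143
  y ← 1.182518 + 0.41·(-0.318143) = 1.052080
y(1.23) ≈ 1.0521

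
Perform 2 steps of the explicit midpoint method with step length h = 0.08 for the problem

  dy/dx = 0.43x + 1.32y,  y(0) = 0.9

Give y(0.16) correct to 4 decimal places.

1.1170

Midpoint: k1 = f(x_n, y_n); k2 = f(x_n + h/2, y_n + (h/2)·k1); y_{n+1} = y_n + h·k2.
x=0.000000, y=0.900000:
  k1 = f(0.000000, 0.900000) = 1.188000
  k2 = f(0.040000, 0.947520) = 1.267926
  y ← 0.900000 + 0.08·1.267926 = 1.001434
x=0.080000, y=1.001434:
  k1 = f(0.080000, 1.001434) = 1.356293
  k2 = f(0.120000, 1.055686) = 1.445105
  y ← 1.001434 + 0.08·1.445105 = 1.117043
y(0.16) ≈ 1.1170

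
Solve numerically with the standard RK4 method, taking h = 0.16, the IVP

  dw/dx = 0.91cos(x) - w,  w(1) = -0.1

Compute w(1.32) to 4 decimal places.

RK4: k1 = f(x_n, w_n); k2 = f(x_n + h/2, w_n + (h/2)·k1); k3 = f(x_n + h/2, w_n + (h/2)·k2); k4 = f(x_n + h, w_n + h·k3); w_{n+1} = w_n + (h/6)·(k1 + 2k2 + 2k3 + k4).
x=1.000000, w=-0.100000:
  k1 = f(1.000000, -0.100000) = 0.591675
  k2 = f(1.080000, -0.052666) = 0.481575
  k3 = f(1.080000, -0.061474) = 0.490383
  k4 = f(1.160000, -0.021539) = 0.384938
  w ← -0.100000 + (0.16/6)·(k1 + 2k2 + 2k3 + k4) = -0.022119
x=1.160000, w=-0.022119:
  k1 = f(1.160000, -0.022119) = 0.385518
  k2 = f(1.240000, 0.008722) = 0.286842
  k3 = f(1.240000, 0.000828) = 0.294736
  k4 = f(1.320000, 0.025039) = 0.200801
  w ← -0.022119 + (0.16/6)·(k1 + 2k2 + 2k3 + k4) = 0.024533
w(1.32) ≈ 0.0245

0.0245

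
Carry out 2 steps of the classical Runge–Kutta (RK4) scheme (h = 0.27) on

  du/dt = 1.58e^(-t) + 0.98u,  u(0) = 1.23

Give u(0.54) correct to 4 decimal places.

RK4: k1 = f(t_n, u_n); k2 = f(t_n + h/2, u_n + (h/2)·k1); k3 = f(t_n + h/2, u_n + (h/2)·k2); k4 = f(t_n + h, u_n + h·k3); u_{n+1} = u_n + (h/6)·(k1 + 2k2 + 2k3 + k4).
t=0.000000, u=1.230000:
  k1 = f(0.000000, 1.230000) = 2.785400
  k2 = f(0.135000, 1.606029) = 2.954380
  k3 = f(0.135000, 1.628841) = 2.976736
  k4 = f(0.270000, 2.033719) = 3.199184
  u ← 1.230000 + (0.27/6)·(k1 + 2k2 + 2k3 + k4) = 2.033107
t=0.270000, u=2.033107:
  k1 = f(0.270000, 2.033107) = 3.198584
  k2 = f(0.405000, 2.464915) = 3.469441
  k3 = f(0.405000, 2.501481) = 3.505275
  k4 = f(0.540000, 2.979531) = 3.840682
  u ← 2.033107 + (0.27/6)·(k1 + 2k2 + 2k3 + k4) = 2.977598
u(0.54) ≈ 2.9776

2.9776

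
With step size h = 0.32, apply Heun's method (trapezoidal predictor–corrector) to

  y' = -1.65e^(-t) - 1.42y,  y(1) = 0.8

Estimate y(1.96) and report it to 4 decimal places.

0.0432

Heun: k1 = f(t_n, y_n); k2 = f(t_n + h, y_n + h·k1); y_{n+1} = y_n + (h/2)·(k1 + k2).
t=1.000000, y=0.800000:
  k1 = f(1.000000, 0.800000) = -1.743001
  k2 = f(1.320000, 0.242240) = -0.784754
  y ← 0.800000 + (0.32/2)·(-1.743001 + (-0.784754)) = 0.395559
t=1.320000, y=0.395559:
  k1 = f(1.320000, 0.395559) = -1.002467
  k2 = f(1.640000, 0.074770) = -0.426240
  y ← 0.395559 + (0.32/2)·(-1.002467 + (-0.426240)) = 0.166966
t=1.640000, y=0.166966:
  k1 = f(1.640000, 0.166966) = -0.557159
  k2 = f(1.960000, -0.011325) = -0.216335
  y ← 0.166966 + (0.32/2)·(-0.557159 + (-0.216335)) = 0.043207
y(1.96) ≈ 0.0432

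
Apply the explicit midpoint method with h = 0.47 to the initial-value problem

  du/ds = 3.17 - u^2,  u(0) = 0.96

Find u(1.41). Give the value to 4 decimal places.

Midpoint: k1 = f(s_n, u_n); k2 = f(s_n + h/2, u_n + (h/2)·k1); u_{n+1} = u_n + h·k2.
s=0.000000, u=0.960000:
  k1 = f(0.000000, 0.960000) = 2.248400
  k2 = f(0.235000, 1.488374) = 0.954743
  u ← 0.960000 + 0.47·0.954743 = 1.408729
s=0.470000, u=1.408729:
  k1 = f(0.470000, 1.408729) = 1.185482
  k2 = f(0.705000, 1.687317) = 0.322960
  u ← 1.408729 + 0.47·0.322960 = 1.560520
s=0.940000, u=1.560520:
  k1 = f(0.940000, 1.560520) = 0.734777
  k2 = f(1.175000, 1.733193) = 0.166043
  u ← 1.560520 + 0.47·0.166043 = 1.638560
u(1.41) ≈ 1.6386

1.6386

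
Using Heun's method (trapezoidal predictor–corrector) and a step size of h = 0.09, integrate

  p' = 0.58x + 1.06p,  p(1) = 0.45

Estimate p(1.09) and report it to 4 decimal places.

Heun: k1 = f(x_n, p_n); k2 = f(x_n + h, p_n + h·k1); p_{n+1} = p_n + (h/2)·(k1 + k2).
x=1.000000, p=0.450000:
  k1 = f(1.000000, 0.450000) = 1.057000
  k2 = f(1.090000, 0.545130) = 1.210038
  p ← 0.450000 + (0.09/2)·(1.057000 + 1.210038) = 0.552017
p(1.09) ≈ 0.5520

0.5520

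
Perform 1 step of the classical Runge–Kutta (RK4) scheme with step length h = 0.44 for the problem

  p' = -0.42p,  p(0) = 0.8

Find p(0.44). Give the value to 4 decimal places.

0.6650

RK4: k1 = f(x_n, p_n); k2 = f(x_n + h/2, p_n + (h/2)·k1); k3 = f(x_n + h/2, p_n + (h/2)·k2); k4 = f(x_n + h, p_n + h·k3); p_{n+1} = p_n + (h/6)·(k1 + 2k2 + 2k3 + k4).
x=0.000000, p=0.800000:
  k1 = f(0.000000, 0.800000) = -0.336000
  k2 = f(0.220000, 0.726080) = -0.304954
  k3 = f(0.220000, 0.732910) = -0.307822
  k4 = f(0.440000, 0.664558) = -0.279114
  p ← 0.800000 + (0.44/6)·(k1 + 2k2 + 2k3 + k4) = 0.665018
p(0.44) ≈ 0.6650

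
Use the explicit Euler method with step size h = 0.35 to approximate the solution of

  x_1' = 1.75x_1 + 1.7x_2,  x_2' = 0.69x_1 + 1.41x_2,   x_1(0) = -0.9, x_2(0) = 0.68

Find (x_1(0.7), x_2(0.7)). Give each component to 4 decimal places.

-1.2128, 0.9394

Euler on (x_1,x_2): x_1_{n+1} = x_1_n + h·x_1', x_2_{n+1} = x_2_n + h·x_2'.
0.000000: (-0.900000, 0.680000); f=(-0.419000, 0.337800) → (-1.046650, 0.798230)
0.350000: (-1.046650, 0.798230); f=(-0.474646, 0.403316) → (-1.212776, 0.939391)
(x_1(0.7), x_2(0.7)) ≈ (-1.2128, 0.9394)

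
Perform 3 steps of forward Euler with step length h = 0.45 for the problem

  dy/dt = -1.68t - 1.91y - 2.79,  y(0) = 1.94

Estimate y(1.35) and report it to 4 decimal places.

Euler: y_{n+1} = y_n + h·f(t_n, y_n).
t=0.000000, y=1.940000: f=-6.495400 → y ← 1.940000 + 0.45·(-6.495400) = -0.982930
t=0.450000, y=-0.982930: f=-1.668604 → y ← -0.982930 + 0.45·(-1.668604) = -1.733802
t=0.900000, y=-1.733802: f=-0.990439 → y ← -1.733802 + 0.45·(-0.990439) = -2.179499
y(1.35) ≈ -2.1795

-2.1795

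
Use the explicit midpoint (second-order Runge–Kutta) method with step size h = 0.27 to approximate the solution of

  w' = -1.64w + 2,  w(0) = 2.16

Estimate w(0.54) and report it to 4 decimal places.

1.6233

Midpoint: k1 = f(x_n, w_n); k2 = f(x_n + h/2, w_n + (h/2)·k1); w_{n+1} = w_n + h·k2.
x=0.000000, w=2.160000:
  k1 = f(0.000000, 2.160000) = -1.542400
  k2 = f(0.135000, 1.951776) = -1.200913
  w ← 2.160000 + 0.27·(-1.200913) = 1.835754
x=0.270000, w=1.835754:
  k1 = f(0.270000, 1.835754) = -1.010636
  k2 = f(0.405000, 1.699318) = -0.786881
  w ← 1.835754 + 0.27·(-0.786881) = 1.623296
w(0.54) ≈ 1.6233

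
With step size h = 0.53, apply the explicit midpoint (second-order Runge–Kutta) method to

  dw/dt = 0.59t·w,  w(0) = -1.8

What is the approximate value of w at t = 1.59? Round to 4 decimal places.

Midpoint: k1 = f(t_n, w_n); k2 = f(t_n + h/2, w_n + (h/2)·k1); w_{n+1} = w_n + h·k2.
t=0.000000, w=-1.800000:
  k1 = f(0.000000, -1.800000) = 0.000000
  k2 = f(0.265000, -1.800000) = -0.281430
  w ← -1.800000 + 0.53·(-0.281430) = -1.949158
t=0.530000, w=-1.949158:
  k1 = f(0.530000, -1.949158) = -0.609502
  k2 = f(0.795000, -2.110676) = -0.990013
  w ← -1.949158 + 0.53·(-0.990013) = -2.473865
t=1.060000, w=-2.473865:
  k1 = f(1.060000, -2.473865) = -1.547155
  k2 = f(1.325000, -2.883861) = -2.254458
  w ← -2.473865 + 0.53·(-2.254458) = -3.668727
w(1.59) ≈ -3.6687

-3.6687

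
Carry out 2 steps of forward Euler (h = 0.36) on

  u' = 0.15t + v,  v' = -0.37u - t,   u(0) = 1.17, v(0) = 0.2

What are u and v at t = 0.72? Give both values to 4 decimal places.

Euler on (u,v): u_{n+1} = u_n + h·u', v_{n+1} = v_n + h·v'.
0.000000: (1.170000, 0.200000); f=(0.200000, -0.432900) → (1.242000, 0.044156)
0.360000: (1.242000, 0.044156); f=(0.098156, -0.819540) → (1.277336, -0.250878)
(u(0.72), v(0.72)) ≈ (1.2773, -0.2509)

1.2773, -0.2509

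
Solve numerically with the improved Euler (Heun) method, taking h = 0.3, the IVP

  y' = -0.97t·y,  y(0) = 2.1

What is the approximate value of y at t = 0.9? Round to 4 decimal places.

1.4166

Heun: k1 = f(t_n, y_n); k2 = f(t_n + h, y_n + h·k1); y_{n+1} = y_n + (h/2)·(k1 + k2).
t=0.000000, y=2.100000:
  k1 = f(0.000000, 2.100000) = 0.000000
  k2 = f(0.300000, 2.100000) = -0.611100
  y ← 2.100000 + (0.3/2)·(0.000000 + (-0.611100)) = 2.008335
t=0.300000, y=2.008335:
  k1 = f(0.300000, 2.008335) = -0.584425
  k2 = f(0.600000, 1.833007) = -1.066810
  y ← 2.008335 + (0.3/2)·(-0.584425 + (-1.066810)) = 1.760650
t=0.600000, y=1.760650:
  k1 = f(0.600000, 1.760650) = -1.024698
  k2 = f(0.900000, 1.453240) = -1.268679
  y ← 1.760650 + (0.3/2)·(-1.024698 + (-1.268679)) = 1.416643
y(0.9) ≈ 1.4166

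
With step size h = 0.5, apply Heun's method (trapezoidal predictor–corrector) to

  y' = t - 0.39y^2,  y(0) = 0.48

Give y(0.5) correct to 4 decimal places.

0.5641

Heun: k1 = f(t_n, y_n); k2 = f(t_n + h, y_n + h·k1); y_{n+1} = y_n + (h/2)·(k1 + k2).
t=0.000000, y=0.480000:
  k1 = f(0.000000, 0.480000) = -0.089856
  k2 = f(0.500000, 0.435072) = 0.426178
  y ← 0.480000 + (0.5/2)·(-0.089856 + 0.426178) = 0.564080
y(0.5) ≈ 0.5641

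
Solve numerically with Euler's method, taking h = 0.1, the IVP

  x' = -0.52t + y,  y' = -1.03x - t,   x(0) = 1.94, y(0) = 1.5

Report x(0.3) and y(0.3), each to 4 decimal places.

2.3119, 0.8268

Euler on (x,y): x_{n+1} = x_n + h·x', y_{n+1} = y_n + h·y'.
0.000000: (1.940000, 1.500000); f=(1.500000, -1.998200) → (2.090000, 1.300180)
0.100000: (2.090000, 1.300180); f=(1.248180, -2.252700) → (2.214818, 1.074910)
0.200000: (2.214818, 1.074910); f=(0.970910, -2.481263) → (2.311909, 0.826784)
(x(0.3), y(0.3)) ≈ (2.3119, 0.8268)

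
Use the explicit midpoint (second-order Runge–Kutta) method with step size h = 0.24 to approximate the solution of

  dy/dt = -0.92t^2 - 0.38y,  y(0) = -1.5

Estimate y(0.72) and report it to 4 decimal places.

-1.2468

Midpoint: k1 = f(t_n, y_n); k2 = f(t_n + h/2, y_n + (h/2)·k1); y_{n+1} = y_n + h·k2.
t=0.000000, y=-1.500000:
  k1 = f(0.000000, -1.500000) = 0.570000
  k2 = f(0.120000, -1.431600) = 0.530760
  y ← -1.500000 + 0.24·0.530760 = -1.372618
t=0.240000, y=-1.372618:
  k1 = f(0.240000, -1.372618) = 0.468603
  k2 = f(0.360000, -1.316385) = 0.380994
  y ← -1.372618 + 0.24·0.380994 = -1.281179
t=0.480000, y=-1.281179:
  k1 = f(0.480000, -1.281179) = 0.274880
  k2 = f(0.600000, -1.248193) = 0.143113
  y ← -1.281179 + 0.24·0.143113 = -1.246832
y(0.72) ≈ -1.2468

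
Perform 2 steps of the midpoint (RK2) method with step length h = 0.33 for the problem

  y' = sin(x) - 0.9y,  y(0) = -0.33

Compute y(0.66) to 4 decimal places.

-0.0028

Midpoint: k1 = f(x_n, y_n); k2 = f(x_n + h/2, y_n + (h/2)·k1); y_{n+1} = y_n + h·k2.
x=0.000000, y=-0.330000:
  k1 = f(0.000000, -0.330000) = 0.297000
  k2 = f(0.165000, -0.280995) = 0.417148
  y ← -0.330000 + 0.33·0.417148 = -0.192341
x=0.330000, y=-0.192341:
  k1 = f(0.330000, -0.192341) = 0.497150
  k2 = f(0.495000, -0.110311) = 0.574312
  y ← -0.192341 + 0.33·0.574312 = -0.002818
y(0.66) ≈ -0.0028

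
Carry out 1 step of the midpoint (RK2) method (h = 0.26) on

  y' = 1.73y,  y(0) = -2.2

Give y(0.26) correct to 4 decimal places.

-3.4121

Midpoint: k1 = f(x_n, y_n); k2 = f(x_n + h/2, y_n + (h/2)·k1); y_{n+1} = y_n + h·k2.
x=0.000000, y=-2.200000:
  k1 = f(0.000000, -2.200000) = -3.806000
  k2 = f(0.130000, -2.694780) = -4.661969
  y ← -2.200000 + 0.26·(-4.661969) = -3.412112
y(0.26) ≈ -3.4121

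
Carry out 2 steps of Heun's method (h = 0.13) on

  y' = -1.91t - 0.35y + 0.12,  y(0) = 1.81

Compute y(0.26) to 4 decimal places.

Heun: k1 = f(t_n, y_n); k2 = f(t_n + h, y_n + h·k1); y_{n+1} = y_n + (h/2)·(k1 + k2).
t=0.000000, y=1.810000:
  k1 = f(0.000000, 1.810000) = -0.513500
  k2 = f(0.130000, 1.743245) = -0.738436
  y ← 1.810000 + (0.13/2)·(-0.513500 + (-0.738436)) = 1.728624
t=0.130000, y=1.728624:
  k1 = f(0.130000, 1.728624) = -0.733318
  k2 = f(0.260000, 1.633293) = -0.948252
  y ← 1.728624 + (0.13/2)·(-0.733318 + (-0.948252)) = 1.619322
y(0.26) ≈ 1.6193

1.6193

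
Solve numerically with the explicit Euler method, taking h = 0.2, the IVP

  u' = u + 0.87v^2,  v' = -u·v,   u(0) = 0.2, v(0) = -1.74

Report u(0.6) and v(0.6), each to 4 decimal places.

2.0348, -1.0166

Euler on (u,v): u_{n+1} = u_n + h·u', v_{n+1} = v_n + h·v'.
0.000000: (0.200000, -1.740000); f=(2.834012, 0.348000) → (0.766802, -1.670400)
0.200000: (0.766802, -1.670400); f=(3.194308, 1.280867) → (1.405664, -1.414227)
0.400000: (1.405664, -1.414227); f=(3.145696, 1.987927) → (2.034803, -1.016641)
(u(0.6), v(0.6)) ≈ (2.0348, -1.0166)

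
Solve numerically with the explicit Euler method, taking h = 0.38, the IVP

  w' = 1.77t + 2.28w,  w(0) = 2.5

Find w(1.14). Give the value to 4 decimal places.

17.2420

Euler: w_{n+1} = w_n + h·f(t_n, w_n).
t=0.000000, w=2.500000: f=5.700000 → w ← 2.500000 + 0.38·5.700000 = 4.666000
t=0.380000, w=4.666000: f=11.311080 → w ← 4.666000 + 0.38·11.311080 = 8.964210
t=0.760000, w=8.964210: f=21.783600 → w ← 8.964210 + 0.38·21.783600 = 17.241978
w(1.14) ≈ 17.2420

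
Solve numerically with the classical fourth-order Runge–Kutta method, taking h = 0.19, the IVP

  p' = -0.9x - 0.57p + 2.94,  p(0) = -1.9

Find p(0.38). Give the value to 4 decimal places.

-0.5860

RK4: k1 = f(x_n, p_n); k2 = f(x_n + h/2, p_n + (h/2)·k1); k3 = f(x_n + h/2, p_n + (h/2)·k2); k4 = f(x_n + h, p_n + h·k3); p_{n+1} = p_n + (h/6)·(k1 + 2k2 + 2k3 + k4).
x=0.000000, p=-1.900000:
  k1 = f(0.000000, -1.900000) = 4.023000
  k2 = f(0.095000, -1.517815) = 3.719655
  k3 = f(0.095000, -1.546633) = 3.736081
  k4 = f(0.190000, -1.190145) = 3.447382
  p ← -1.900000 + (0.19/6)·(k1 + 2k2 + 2k3 + k4) = -1.191241
x=0.190000, p=-1.191241:
  k1 = f(0.190000, -1.191241) = 3.448008
  k2 = f(0.285000, -0.863681) = 3.175798
  k3 = f(0.285000, -0.889541) = 3.190538
  k4 = f(0.380000, -0.585039) = 2.931472
  p ← -1.191241 + (0.19/6)·(k1 + 2k2 + 2k3 + k4) = -0.586023
p(0.38) ≈ -0.5860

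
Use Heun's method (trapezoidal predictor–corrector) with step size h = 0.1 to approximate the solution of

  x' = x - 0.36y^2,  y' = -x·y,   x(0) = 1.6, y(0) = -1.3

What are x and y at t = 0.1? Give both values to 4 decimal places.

1.7131, -1.1032

Heun on (x,y): k1 = f(t_n, state_n); k2 = f(t_n + h, state_n + h·k1); state_{n+1} = state_n + (h/2)·(k1 + k2).
0.000000: (1.600000, -1.300000)
  k1 = (0.991600, 2.080000)
  predictor → (1.699160, -1.092000)
  k2 = (1.269873, 1.855483)
  → (1.713074, -1.103226)
(x(0.1), y(0.1)) ≈ (1.7131, -1.1032)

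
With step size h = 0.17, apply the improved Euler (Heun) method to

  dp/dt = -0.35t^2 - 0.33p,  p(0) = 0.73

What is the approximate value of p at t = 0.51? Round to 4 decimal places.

0.6012

Heun: k1 = f(t_n, p_n); k2 = f(t_n + h, p_n + h·k1); p_{n+1} = p_n + (h/2)·(k1 + k2).
t=0.000000, p=0.730000:
  k1 = f(0.000000, 0.730000) = -0.240900
  k2 = f(0.170000, 0.689047) = -0.237501
  p ← 0.730000 + (0.17/2)·(-0.240900 + (-0.237501)) = 0.689336
t=0.170000, p=0.689336:
  k1 = f(0.170000, 0.689336) = -0.237596
  k2 = f(0.340000, 0.648945) = -0.254612
  p ← 0.689336 + (0.17/2)·(-0.237596 + (-0.254612)) = 0.647498
t=0.340000, p=0.647498:
  k1 = f(0.340000, 0.647498) = -0.254134
  k2 = f(0.510000, 0.604295) = -0.290453
  p ← 0.647498 + (0.17/2)·(-0.254134 + (-0.290453)) = 0.601208
p(0.51) ≈ 0.6012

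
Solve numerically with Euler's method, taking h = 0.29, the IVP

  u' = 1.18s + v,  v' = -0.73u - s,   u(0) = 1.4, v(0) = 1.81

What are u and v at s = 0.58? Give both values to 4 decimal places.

Euler on (u,v): u_{n+1} = u_n + h·u', v_{n+1} = v_n + h·v'.
0.000000: (1.400000, 1.810000); f=(1.810000, -1.022000) → (1.924900, 1.513620)
0.290000: (1.924900, 1.513620); f=(1.855820, -1.695177) → (2.463088, 1.022019)
(u(0.58), v(0.58)) ≈ (2.4631, 1.0220)

2.4631, 1.0220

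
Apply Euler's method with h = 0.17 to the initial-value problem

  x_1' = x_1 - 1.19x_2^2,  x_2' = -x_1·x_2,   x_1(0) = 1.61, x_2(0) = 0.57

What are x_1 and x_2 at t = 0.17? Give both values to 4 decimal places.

Euler on (x_1,x_2): x_1_{n+1} = x_1_n + h·x_1', x_2_{n+1} = x_2_n + h·x_2'.
0.000000: (1.610000, 0.570000); f=(1.223369, -0.917700) → (1.817973, 0.413991)
(x_1(0.17), x_2(0.17)) ≈ (1.8180, 0.4140)

1.8180, 0.4140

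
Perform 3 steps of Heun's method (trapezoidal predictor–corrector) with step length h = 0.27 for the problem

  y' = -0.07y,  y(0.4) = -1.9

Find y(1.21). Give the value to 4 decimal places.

-1.7953

Heun: k1 = f(t_n, y_n); k2 = f(t_n + h, y_n + h·k1); y_{n+1} = y_n + (h/2)·(k1 + k2).
t=0.400000, y=-1.900000:
  k1 = f(0.400000, -1.900000) = 0.133000
  k2 = f(0.670000, -1.864090) = 0.130486
  y ← -1.900000 + (0.27/2)·(0.133000 + 0.130486) = -1.864429
t=0.670000, y=-1.864429:
  k1 = f(0.670000, -1.864429) = 0.130510
  k2 = f(0.940000, -1.829192) = 0.128043
  y ← -1.864429 + (0.27/2)·(0.130510 + 0.128043) = -1.829525
t=0.940000, y=-1.829525:
  k1 = f(0.940000, -1.829525) = 0.128067
  k2 = f(1.210000, -1.794947) = 0.125646
  y ← -1.829525 + (0.27/2)·(0.128067 + 0.125646) = -1.795273
y(1.21) ≈ -1.7953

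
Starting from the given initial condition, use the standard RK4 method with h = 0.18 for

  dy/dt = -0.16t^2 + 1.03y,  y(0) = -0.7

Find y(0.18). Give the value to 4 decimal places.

-0.8429

RK4: k1 = f(t_n, y_n); k2 = f(t_n + h/2, y_n + (h/2)·k1); k3 = f(t_n + h/2, y_n + (h/2)·k2); k4 = f(t_n + h, y_n + h·k3); y_{n+1} = y_n + (h/6)·(k1 + 2k2 + 2k3 + k4).
t=0.000000, y=-0.700000:
  k1 = f(0.000000, -0.700000) = -0.721000
  k2 = f(0.090000, -0.764890) = -0.789133
  k3 = f(0.090000, -0.771022) = -0.795449
  k4 = f(0.180000, -0.843181) = -0.873660
  y ← -0.700000 + (0.18/6)·(k1 + 2k2 + 2k3 + k4) = -0.842915
y(0.18) ≈ -0.8429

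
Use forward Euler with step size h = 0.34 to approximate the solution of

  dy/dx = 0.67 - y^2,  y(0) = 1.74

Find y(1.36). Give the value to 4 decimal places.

Euler: y_{n+1} = y_n + h·f(x_n, y_n).
x=0.000000, y=1.740000: f=-2.357600 → y ← 1.740000 + 0.34·(-2.357600) = 0.938416
x=0.340000, y=0.938416: f=-0.210625 → y ← 0.938416 + 0.34·(-0.210625) = 0.866804
x=0.680000, y=0.866804: f=-0.081349 → y ← 0.866804 + 0.34·(-0.081349) = 0.839145
x=1.020000, y=0.839145: f=-0.034165 → y ← 0.839145 + 0.34·(-0.034165) = 0.827529
y(1.36) ≈ 0.8275

0.8275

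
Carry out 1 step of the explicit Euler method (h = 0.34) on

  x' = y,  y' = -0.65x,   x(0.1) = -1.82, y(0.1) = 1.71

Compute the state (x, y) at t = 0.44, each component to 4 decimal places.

Euler on (x,y): x_{n+1} = x_n + h·x', y_{n+1} = y_n + h·y'.
0.100000: (-1.820000, 1.710000); f=(1.710000, 1.183000) → (-1.238600, 2.112220)
(x(0.44), y(0.44)) ≈ (-1.2386, 2.1122)

-1.2386, 2.1122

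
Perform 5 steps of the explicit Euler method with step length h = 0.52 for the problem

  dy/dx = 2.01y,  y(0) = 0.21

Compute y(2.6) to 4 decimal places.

Euler: y_{n+1} = y_n + h·f(x_n, y_n).
x=0.000000, y=0.210000: f=0.422100 → y ← 0.210000 + 0.52·0.422100 = 0.429492
x=0.520000, y=0.429492: f=0.863279 → y ← 0.429492 + 0.52·0.863279 = 0.878397
x=1.040000, y=0.878397: f=1.765578 → y ← 0.878397 + 0.52·1.765578 = 1.796498
x=1.560000, y=1.796498: f=3.610960 → y ← 1.796498 + 0.52·3.610960 = 3.674197
x=2.080000, y=3.674197: f=7.385136 → y ← 3.674197 + 0.52·7.385136 = 7.514468
y(2.6) ≈ 7.5145

7.5145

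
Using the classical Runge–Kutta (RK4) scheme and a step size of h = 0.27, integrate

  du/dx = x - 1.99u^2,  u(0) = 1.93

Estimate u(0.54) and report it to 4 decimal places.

0.7032

RK4: k1 = f(x_n, u_n); k2 = f(x_n + h/2, u_n + (h/2)·k1); k3 = f(x_n + h/2, u_n + (h/2)·k2); k4 = f(x_n + h, u_n + h·k3); u_{n+1} = u_n + (h/6)·(k1 + 2k2 + 2k3 + k4).
x=0.000000, u=1.930000:
  k1 = f(0.000000, 1.930000) = -7.412551
  k2 = f(0.135000, 0.929306) = -1.583582
  k3 = f(0.135000, 1.716216) = -5.726344
  k4 = f(0.270000, 0.383887) = -0.023265
  u ← 1.930000 + (0.27/6)·(k1 + 2k2 + 2k3 + k4) = 0.937495
x=0.270000, u=0.937495:
  k1 = f(0.270000, 0.937495) = -1.479005
  k2 = f(0.405000, 0.737829) = -0.678340
  k3 = f(0.405000, 0.845919) = -1.019002
  k4 = f(0.540000, 0.662364) = -0.333066
  u ← 0.937495 + (0.27/6)·(k1 + 2k2 + 2k3 + k4) = 0.703191
u(0.54) ≈ 0.7032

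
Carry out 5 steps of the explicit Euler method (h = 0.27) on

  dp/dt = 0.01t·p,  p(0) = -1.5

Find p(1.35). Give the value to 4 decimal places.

-1.5110

Euler: p_{n+1} = p_n + h·f(t_n, p_n).
t=0.000000, p=-1.500000: f=0.000000 → p ← -1.500000 + 0.27·0.000000 = -1.500000
t=0.270000, p=-1.500000: f=-0.004050 → p ← -1.500000 + 0.27·(-0.004050) = -1.501094
t=0.540000, p=-1.501094: f=-0.008106 → p ← -1.501094 + 0.27·(-0.008106) = -1.503282
t=0.810000, p=-1.503282: f=-0.012177 → p ← -1.503282 + 0.27·(-0.012177) = -1.506570
t=1.080000, p=-1.506570: f=-0.016271 → p ← -1.506570 + 0.27·(-0.016271) = -1.510963
p(1.35) ≈ -1.5110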